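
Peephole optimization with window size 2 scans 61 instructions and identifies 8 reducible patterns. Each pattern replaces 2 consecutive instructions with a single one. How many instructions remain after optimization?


Each match removes 1 instructions.
Total removed = 8 * 1 = 8
Remaining = 61 - 8 = 53

53


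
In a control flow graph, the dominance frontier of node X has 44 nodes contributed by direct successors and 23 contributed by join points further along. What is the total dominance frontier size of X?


DF(X) = direct successor contributions + join point contributions
= 44 + 23 = 67

67


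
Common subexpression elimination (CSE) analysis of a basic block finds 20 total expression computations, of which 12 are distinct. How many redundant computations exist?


CSE count = total expressions - unique expressions
= 20 - 12 = 8

8


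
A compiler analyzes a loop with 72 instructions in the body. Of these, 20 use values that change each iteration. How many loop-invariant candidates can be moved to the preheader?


Invariant candidates = total - loop-dependent
= 72 - 20 = 52

52


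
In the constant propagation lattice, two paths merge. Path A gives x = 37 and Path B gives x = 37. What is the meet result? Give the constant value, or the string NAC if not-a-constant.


Meet operation: if both paths give the same constant, result is that constant; if they differ, result is NAC (not-a-constant).
Path A: 37, Path B: 37 -> equal
Result: constant -> 37

37


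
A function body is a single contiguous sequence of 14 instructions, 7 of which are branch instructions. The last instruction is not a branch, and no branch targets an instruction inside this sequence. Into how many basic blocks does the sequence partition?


With no in-sequence branch targets, the leaders are the first instruction plus the instruction after each branch.
Number of basic blocks = branches + 1
= 7 + 1 = 8

8


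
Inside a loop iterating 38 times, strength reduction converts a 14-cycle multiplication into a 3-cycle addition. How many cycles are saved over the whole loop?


Per-iteration saving = 14 - 3 = 11
Total saved = 38 * 11 = 418

418


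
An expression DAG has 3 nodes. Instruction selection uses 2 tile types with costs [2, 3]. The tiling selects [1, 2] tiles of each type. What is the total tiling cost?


Total cost = sum(count_i * cost_i)
= 1*2 + 2*3
= 8

8


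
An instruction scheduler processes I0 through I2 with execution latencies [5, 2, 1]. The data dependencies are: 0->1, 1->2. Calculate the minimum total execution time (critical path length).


Compute longest path through dependency graph: dist(Ik) = max over predecessors of dist + latency(Ik).
dist(I0) = latency 5 = 5
dist(I1) = dist(I0) + 2 = 5 + 2 = 7
dist(I2) = dist(I1) + 1 = 7 + 1 = 8
Critical path = max dist = 8

8


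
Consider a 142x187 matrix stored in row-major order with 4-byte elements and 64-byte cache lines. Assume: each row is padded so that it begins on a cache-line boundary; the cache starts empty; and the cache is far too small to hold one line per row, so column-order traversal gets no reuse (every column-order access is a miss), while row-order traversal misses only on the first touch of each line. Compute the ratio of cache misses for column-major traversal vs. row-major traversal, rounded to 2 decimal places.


Each row occupies 187 * 4 = 748 bytes and starts on a line boundary, so it spans ceil(748 / 64) = 12 cache lines.
Row-major traversal misses (one per line touched): 142 * ceil(187 * 4 / 64) = 1704
Column-major traversal misses (no reuse, every access misses): 142 * 187 = 26554
Ratio = 26554 / 1704 = 15.58

15.58


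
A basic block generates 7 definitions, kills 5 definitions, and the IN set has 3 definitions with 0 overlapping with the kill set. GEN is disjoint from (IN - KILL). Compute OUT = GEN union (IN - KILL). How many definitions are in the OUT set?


IN - KILL: 3 - 0 = 3 surviving definitions
OUT = GEN + surviving = 7 + 3 = 10

10


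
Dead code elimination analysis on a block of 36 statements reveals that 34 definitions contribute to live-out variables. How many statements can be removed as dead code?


Dead code = total statements - live definitions
= 36 - 34 = 2

2


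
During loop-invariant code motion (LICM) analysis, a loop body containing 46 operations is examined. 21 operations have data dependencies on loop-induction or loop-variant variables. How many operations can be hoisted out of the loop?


Invariant candidates = total - loop-dependent
= 46 - 21 = 25

25


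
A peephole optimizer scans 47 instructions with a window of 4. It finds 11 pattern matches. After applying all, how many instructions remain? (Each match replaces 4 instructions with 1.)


Each match removes 3 instructions.
Total removed = 11 * 3 = 33
Remaining = 47 - 33 = 14

14


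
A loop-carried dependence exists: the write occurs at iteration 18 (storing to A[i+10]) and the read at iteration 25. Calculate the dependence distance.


Distance = read iteration - write iteration
= 25 - 18 = 7

7


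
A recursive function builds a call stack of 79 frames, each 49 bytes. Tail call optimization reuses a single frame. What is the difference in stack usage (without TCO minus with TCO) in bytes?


Without TCO: 79 * 49 = 3871 bytes
With TCO: reuse 1 frame = 49 bytes
Savings = 3871 - 49 = 3822

3822


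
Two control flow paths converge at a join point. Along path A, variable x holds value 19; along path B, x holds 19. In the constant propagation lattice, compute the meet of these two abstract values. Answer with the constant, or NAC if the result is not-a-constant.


Meet operation: if both paths give the same constant, result is that constant; if they differ, result is NAC (not-a-constant).
Path A: 19, Path B: 19 -> equal
Result: constant -> 19

19


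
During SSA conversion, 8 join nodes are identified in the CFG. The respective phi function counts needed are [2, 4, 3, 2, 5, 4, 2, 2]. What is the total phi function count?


Total phi functions = sum of phi functions at each join node
= 2 + 4 + 3 + 2 + 5 + 4 + 2 + 2 = 24

24


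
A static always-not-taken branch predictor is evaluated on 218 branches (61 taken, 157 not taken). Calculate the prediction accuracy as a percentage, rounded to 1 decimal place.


Predictor: always-not-taken
Correct predictions = 157
Accuracy = 157 / 218 * 100 = 72.0%

72.0


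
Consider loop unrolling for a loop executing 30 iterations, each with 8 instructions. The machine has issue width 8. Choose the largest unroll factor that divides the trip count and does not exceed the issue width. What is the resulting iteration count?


Largest divisor of 30 <= 8 is 6
New iterations = 30 / 6 = 5

5


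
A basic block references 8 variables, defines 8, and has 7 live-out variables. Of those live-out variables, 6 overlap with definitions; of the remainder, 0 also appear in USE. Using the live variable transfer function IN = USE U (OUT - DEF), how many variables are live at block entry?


OUT - DEF: 7 - 6 = 1
|IN| = |USE| + |OUT - DEF| - |USE ∩ (OUT - DEF)| = 8 + 1 - 0 = 9

9


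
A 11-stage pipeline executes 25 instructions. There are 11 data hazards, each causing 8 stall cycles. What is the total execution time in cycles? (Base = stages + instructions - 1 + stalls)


Base cycles = 11 + 25 - 1 = 35
Total stalls = 11 * 8 = 88
Total = 35 + 88 = 123

123


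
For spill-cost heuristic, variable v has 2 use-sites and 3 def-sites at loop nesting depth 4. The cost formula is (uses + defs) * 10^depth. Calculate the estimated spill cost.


uses + defs = 2 + 3 = 5
10^4 = 10000
Spill cost = 5 * 10000 = 50000

50000


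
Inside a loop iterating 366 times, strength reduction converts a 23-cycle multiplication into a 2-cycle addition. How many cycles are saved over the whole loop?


Per-iteration saving = 23 - 2 = 21
Total saved = 366 * 21 = 7686

7686


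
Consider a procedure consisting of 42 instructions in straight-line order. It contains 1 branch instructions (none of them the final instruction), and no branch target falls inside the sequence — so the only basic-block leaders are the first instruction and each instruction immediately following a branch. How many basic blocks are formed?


With no in-sequence branch targets, the leaders are the first instruction plus the instruction after each branch.
Number of basic blocks = branches + 1
= 1 + 1 = 2

2


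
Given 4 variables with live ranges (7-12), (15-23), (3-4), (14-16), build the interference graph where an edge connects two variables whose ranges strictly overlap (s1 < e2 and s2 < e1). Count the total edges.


Check all pairs for overlapping intervals.
Two intervals (s1,e1) and (s2,e2) overlap if s1 < e2 and s2 < e1.
v0 (7-12) vs v1..v3: overlaps none -> 0
v1 (15-23) vs v2..v3: overlaps v3 -> 1
v2 (3-4) vs v3: overlaps none -> 0
Total overlapping pairs = 0 + 1 + 0 = 1

1


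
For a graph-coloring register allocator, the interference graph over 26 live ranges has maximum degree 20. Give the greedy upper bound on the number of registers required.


Greedy coloring never needs more than (max_degree + 1) colors: when coloring a vertex, at most max_degree neighbors are already colored.
Upper bound = 20 + 1 = 21

21


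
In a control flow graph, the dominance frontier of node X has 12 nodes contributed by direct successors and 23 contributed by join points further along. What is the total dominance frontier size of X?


DF(X) = direct successor contributions + join point contributions
= 12 + 23 = 35

35


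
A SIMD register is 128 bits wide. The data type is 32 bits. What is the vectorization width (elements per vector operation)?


Width = SIMD bits / data type bits
= 128 / 32 = 4

4


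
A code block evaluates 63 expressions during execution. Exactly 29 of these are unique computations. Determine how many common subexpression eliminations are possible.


CSE count = total expressions - unique expressions
= 63 - 29 = 34

34


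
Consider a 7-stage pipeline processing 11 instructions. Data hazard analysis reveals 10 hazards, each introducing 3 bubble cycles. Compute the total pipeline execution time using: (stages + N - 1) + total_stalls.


Base cycles = 7 + 11 - 1 = 17
Total stalls = 10 * 3 = 30
Total = 17 + 30 = 47

47


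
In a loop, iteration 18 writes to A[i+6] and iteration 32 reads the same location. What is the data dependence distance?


Distance = read iteration - write iteration
= 32 - 18 = 14

14


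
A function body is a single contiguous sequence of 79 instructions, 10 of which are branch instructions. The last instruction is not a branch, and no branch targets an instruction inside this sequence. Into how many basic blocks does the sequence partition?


With no in-sequence branch targets, the leaders are the first instruction plus the instruction after each branch.
Number of basic blocks = branches + 1
= 10 + 1 = 11

11


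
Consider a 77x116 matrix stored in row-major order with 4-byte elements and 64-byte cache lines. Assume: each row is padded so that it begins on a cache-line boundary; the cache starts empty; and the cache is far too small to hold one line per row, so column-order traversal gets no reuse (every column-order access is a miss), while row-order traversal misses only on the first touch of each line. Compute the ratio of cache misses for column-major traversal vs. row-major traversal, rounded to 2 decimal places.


Each row occupies 116 * 4 = 464 bytes and starts on a line boundary, so it spans ceil(464 / 64) = 8 cache lines.
Row-major traversal misses (one per line touched): 77 * ceil(116 * 4 / 64) = 616
Column-major traversal misses (no reuse, every access misses): 77 * 116 = 8932
Ratio = 8932 / 616 = 14.5

14.5


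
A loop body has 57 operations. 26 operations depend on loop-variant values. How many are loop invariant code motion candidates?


Invariant candidates = total - loop-dependent
= 57 - 26 = 31

31


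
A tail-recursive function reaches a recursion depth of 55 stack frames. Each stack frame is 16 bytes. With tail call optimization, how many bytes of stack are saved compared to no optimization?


Without TCO: 55 * 16 = 880 bytes
With TCO: reuse 1 frame = 16 bytes
Savings = 880 - 16 = 864

864


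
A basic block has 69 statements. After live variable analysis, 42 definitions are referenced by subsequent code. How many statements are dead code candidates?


Dead code = total statements - live definitions
= 69 - 42 = 27

27


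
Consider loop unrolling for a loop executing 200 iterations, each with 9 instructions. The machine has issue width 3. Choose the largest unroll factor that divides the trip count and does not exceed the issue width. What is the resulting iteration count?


Largest divisor of 200 <= 3 is 2
New iterations = 200 / 2 = 100

100


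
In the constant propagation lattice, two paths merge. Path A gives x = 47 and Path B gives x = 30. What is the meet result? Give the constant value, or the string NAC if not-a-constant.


Meet operation: if both paths give the same constant, result is that constant; if they differ, result is NAC (not-a-constant).
Path A: 47, Path B: 30 -> differ
Result: not-a-constant -> NAC

NAC


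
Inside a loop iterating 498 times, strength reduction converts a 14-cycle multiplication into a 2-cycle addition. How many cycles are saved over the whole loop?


Per-iteration saving = 14 - 2 = 12
Total saved = 498 * 12 = 5976

5976


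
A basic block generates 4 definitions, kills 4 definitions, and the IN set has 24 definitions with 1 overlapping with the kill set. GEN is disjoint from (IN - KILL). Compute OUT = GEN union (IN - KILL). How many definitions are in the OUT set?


IN - KILL: 24 - 1 = 23 surviving definitions
OUT = GEN + surviving = 4 + 23 = 27

27


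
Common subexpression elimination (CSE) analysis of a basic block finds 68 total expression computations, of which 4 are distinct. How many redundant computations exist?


CSE count = total expressions - unique expressions
= 68 - 4 = 64

64


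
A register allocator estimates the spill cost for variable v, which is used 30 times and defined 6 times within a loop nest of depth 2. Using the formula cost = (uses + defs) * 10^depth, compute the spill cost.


uses + defs = 30 + 6 = 36
10^2 = 100
Spill cost = 36 * 100 = 3600

3600


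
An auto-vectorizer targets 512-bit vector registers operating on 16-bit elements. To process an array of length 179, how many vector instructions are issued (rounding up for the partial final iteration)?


Width = 512 / 16 = 32 elements per vector op
Iterations = ceil(179 / 32) = 6

6


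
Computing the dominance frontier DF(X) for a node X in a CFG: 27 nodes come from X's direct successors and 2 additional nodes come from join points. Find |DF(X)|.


DF(X) = direct successor contributions + join point contributions
= 27 + 2 = 29

29


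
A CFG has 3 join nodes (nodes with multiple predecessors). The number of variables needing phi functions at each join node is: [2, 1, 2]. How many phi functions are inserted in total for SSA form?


Total phi functions = sum of phi functions at each join node
= 2 + 1 + 2 = 5

5


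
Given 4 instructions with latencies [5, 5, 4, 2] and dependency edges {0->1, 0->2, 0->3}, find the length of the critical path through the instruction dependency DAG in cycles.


Compute longest path through dependency graph: dist(Ik) = max over predecessors of dist + latency(Ik).
dist(I0) = latency 5 = 5
dist(I1) = dist(I0) + 5 = 5 + 5 = 10
dist(I2) = dist(I0) + 4 = 5 + 4 = 9
dist(I3) = dist(I0) + 2 = 5 + 2 = 7
Critical path = max dist = 10

10


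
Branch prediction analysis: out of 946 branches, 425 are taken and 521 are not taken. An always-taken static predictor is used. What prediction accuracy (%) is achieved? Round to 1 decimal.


Predictor: always-taken
Correct predictions = 425
Accuracy = 425 / 946 * 100 = 44.9%

44.9


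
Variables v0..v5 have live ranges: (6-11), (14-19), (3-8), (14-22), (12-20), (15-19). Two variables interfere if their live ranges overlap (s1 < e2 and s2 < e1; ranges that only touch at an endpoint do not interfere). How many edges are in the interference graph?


Check all pairs for overlapping intervals.
Two intervals (s1,e1) and (s2,e2) overlap if s1 < e2 and s2 < e1.
v0 (6-11) vs v1..v5: overlaps v2 -> 1
v1 (14-19) vs v2..v5: overlaps v3, v4, v5 -> 3
v2 (3-8) vs v3..v5: overlaps none -> 0
v3 (14-22) vs v4..v5: overlaps v4, v5 -> 2
v4 (12-20) vs v5: overlaps v5 -> 1
Total overlapping pairs = 1 + 3 + 0 + 2 + 1 = 7

7


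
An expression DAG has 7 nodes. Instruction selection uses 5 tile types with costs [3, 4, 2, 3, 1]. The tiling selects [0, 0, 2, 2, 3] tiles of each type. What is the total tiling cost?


Total cost = sum(count_i * cost_i)
= 0*3 + 0*4 + 2*2 + 2*3 + 3*1
= 13

13


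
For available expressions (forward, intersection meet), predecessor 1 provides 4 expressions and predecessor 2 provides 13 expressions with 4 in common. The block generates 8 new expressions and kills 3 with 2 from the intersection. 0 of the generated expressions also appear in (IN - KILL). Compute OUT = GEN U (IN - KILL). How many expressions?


IN = intersection of predecessors = 4
IN - KILL = 4 - 2 = 2
|OUT| = |GEN| + |IN - KILL| - |GEN ∩ (IN - KILL)| = 8 + 2 - 0 = 10

10


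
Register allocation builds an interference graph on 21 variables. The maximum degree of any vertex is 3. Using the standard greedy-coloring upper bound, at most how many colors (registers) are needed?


Greedy coloring never needs more than (max_degree + 1) colors: when coloring a vertex, at most max_degree neighbors are already colored.
Upper bound = 3 + 1 = 4

4


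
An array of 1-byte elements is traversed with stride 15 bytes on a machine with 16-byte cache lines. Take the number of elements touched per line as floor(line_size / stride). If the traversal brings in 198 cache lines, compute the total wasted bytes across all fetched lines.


Elements per line = floor(16 / 15) = 1
Bytes used per line = 1 * 1 = 1
Wasted per line = 16 - 1 = 15
Total wasted = 15 * 198 = 2970

2970


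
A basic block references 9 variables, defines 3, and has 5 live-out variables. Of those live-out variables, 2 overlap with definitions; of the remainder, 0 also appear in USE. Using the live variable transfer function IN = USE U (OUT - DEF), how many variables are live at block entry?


OUT - DEF: 5 - 2 = 3
|IN| = |USE| + |OUT - DEF| - |USE ∩ (OUT - DEF)| = 9 + 3 - 0 = 12

12


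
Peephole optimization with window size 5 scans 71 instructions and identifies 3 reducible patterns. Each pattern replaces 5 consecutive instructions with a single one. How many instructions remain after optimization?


Each match removes 4 instructions.
Total removed = 3 * 4 = 12
Remaining = 71 - 12 = 59

59


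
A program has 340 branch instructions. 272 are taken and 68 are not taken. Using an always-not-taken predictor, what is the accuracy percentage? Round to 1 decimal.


Predictor: always-not-taken
Correct predictions = 68
Accuracy = 68 / 340 * 100 = 20.0%

20.0


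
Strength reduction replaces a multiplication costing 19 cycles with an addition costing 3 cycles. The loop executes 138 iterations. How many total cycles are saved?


Per-iteration saving = 19 - 3 = 16
Total saved = 138 * 16 = 2208

2208


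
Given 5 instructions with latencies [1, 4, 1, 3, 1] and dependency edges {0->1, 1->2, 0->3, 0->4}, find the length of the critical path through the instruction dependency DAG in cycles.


Compute longest path through dependency graph: dist(Ik) = max over predecessors of dist + latency(Ik).
dist(I0) = latency 1 = 1
dist(I1) = dist(I0) + 4 = 1 + 4 = 5
dist(I2) = dist(I1) + 1 = 5 + 1 = 6
dist(I3) = dist(I0) + 3 = 1 + 3 = 4
dist(I4) = dist(I0) + 1 = 1 + 1 = 2
Critical path = max dist = 6

6


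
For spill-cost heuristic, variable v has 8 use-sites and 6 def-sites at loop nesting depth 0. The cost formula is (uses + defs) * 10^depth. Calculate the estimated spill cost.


uses + defs = 8 + 6 = 14
10^0 = 1
Spill cost = 14 * 1 = 14

14


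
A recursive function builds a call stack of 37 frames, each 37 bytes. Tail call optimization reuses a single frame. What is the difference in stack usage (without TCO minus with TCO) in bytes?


Without TCO: 37 * 37 = 1369 bytes
With TCO: reuse 1 frame = 37 bytes
Savings = 1369 - 37 = 1332

1332


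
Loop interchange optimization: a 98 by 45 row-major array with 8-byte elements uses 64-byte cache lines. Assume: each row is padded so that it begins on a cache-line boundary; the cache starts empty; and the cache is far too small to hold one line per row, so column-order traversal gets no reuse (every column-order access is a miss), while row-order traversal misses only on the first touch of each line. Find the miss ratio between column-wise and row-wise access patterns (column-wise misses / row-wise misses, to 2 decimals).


Each row occupies 45 * 8 = 360 bytes and starts on a line boundary, so it spans ceil(360 / 64) = 6 cache lines.
Row-major traversal misses (one per line touched): 98 * ceil(45 * 8 / 64) = 588
Column-major traversal misses (no reuse, every access misses): 98 * 45 = 4410
Ratio = 4410 / 588 = 7.5

7.5


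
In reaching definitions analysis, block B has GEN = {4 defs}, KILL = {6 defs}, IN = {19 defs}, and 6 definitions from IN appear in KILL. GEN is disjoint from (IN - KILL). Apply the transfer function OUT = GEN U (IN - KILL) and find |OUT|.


IN - KILL: 19 - 6 = 13 surviving definitions
OUT = GEN + surviving = 4 + 13 = 17

17


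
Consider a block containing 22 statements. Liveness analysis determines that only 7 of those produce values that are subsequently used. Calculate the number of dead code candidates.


Dead code = total statements - live definitions
= 22 - 7 = 15

15


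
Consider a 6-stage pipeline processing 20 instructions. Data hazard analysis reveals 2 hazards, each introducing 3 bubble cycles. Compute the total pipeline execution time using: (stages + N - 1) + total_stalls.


Base cycles = 6 + 20 - 1 = 25
Total stalls = 2 * 3 = 6
Total = 25 + 6 = 31

31


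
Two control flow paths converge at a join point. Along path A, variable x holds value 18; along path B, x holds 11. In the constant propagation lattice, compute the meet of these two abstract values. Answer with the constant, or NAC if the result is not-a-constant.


Meet operation: if both paths give the same constant, result is that constant; if they differ, result is NAC (not-a-constant).
Path A: 18, Path B: 11 -> differ
Result: not-a-constant -> NAC

NAC


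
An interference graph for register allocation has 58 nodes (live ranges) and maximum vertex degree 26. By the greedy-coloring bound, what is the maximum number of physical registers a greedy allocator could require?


Greedy coloring never needs more than (max_degree + 1) colors: when coloring a vertex, at most max_degree neighbors are already colored.
Upper bound = 26 + 1 = 27

27


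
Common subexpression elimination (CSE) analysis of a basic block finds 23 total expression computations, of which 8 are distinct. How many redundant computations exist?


CSE count = total expressions - unique expressions
= 23 - 8 = 15

15


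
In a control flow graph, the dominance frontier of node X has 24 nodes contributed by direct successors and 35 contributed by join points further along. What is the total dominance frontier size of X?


DF(X) = direct successor contributions + join point contributions
= 24 + 35 = 59

59


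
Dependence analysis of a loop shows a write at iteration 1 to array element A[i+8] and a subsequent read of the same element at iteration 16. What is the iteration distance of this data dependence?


Distance = read iteration - write iteration
= 16 - 1 = 15

15


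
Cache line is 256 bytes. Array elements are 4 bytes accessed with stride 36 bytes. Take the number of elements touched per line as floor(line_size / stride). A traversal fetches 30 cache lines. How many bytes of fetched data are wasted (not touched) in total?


Elements per line = floor(256 / 36) = 7
Bytes used per line = 7 * 4 = 28
Wasted per line = 256 - 28 = 228
Total wasted = 228 * 30 = 6840

6840


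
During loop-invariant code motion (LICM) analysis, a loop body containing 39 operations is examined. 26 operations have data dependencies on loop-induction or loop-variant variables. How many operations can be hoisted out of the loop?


Invariant candidates = total - loop-dependent
= 39 - 26 = 13

13


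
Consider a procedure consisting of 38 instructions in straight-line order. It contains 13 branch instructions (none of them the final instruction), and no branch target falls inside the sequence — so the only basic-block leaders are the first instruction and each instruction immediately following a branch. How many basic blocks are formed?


With no in-sequence branch targets, the leaders are the first instruction plus the instruction after each branch.
Number of basic blocks = branches + 1
= 13 + 1 = 14

14


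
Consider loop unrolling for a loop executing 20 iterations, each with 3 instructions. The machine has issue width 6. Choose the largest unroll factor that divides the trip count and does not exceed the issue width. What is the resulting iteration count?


Largest divisor of 20 <= 6 is 5
New iterations = 20 / 5 = 4

4


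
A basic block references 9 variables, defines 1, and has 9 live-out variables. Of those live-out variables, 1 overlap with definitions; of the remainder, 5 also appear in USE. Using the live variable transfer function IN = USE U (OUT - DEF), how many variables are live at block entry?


OUT - DEF: 9 - 1 = 8
|IN| = |USE| + |OUT - DEF| - |USE ∩ (OUT - DEF)| = 9 + 8 - 5 = 12

12


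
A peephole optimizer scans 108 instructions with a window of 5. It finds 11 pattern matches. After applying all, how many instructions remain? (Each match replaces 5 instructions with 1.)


Each match removes 4 instructions.
Total removed = 11 * 4 = 44
Remaining = 108 - 44 = 64

64


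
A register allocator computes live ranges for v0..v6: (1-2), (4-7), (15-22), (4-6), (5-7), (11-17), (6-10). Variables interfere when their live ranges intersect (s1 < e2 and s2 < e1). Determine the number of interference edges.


Check all pairs for overlapping intervals.
Two intervals (s1,e1) and (s2,e2) overlap if s1 < e2 and s2 < e1.
v0 (1-2) vs v1..v6: overlaps none -> 0
v1 (4-7) vs v2..v6: overlaps v3, v4, v6 -> 3
v2 (15-22) vs v3..v6: overlaps v5 -> 1
v3 (4-6) vs v4..v6: overlaps v4 -> 1
v4 (5-7) vs v5..v6: overlaps v6 -> 1
v5 (11-17) vs v6: overlaps none -> 0
Total overlapping pairs = 0 + 3 + 1 + 1 + 1 + 0 = 6

6


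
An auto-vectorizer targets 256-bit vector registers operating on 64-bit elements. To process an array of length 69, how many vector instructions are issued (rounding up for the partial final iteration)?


Width = 256 / 64 = 4 elements per vector op
Iterations = ceil(69 / 4) = 18

18


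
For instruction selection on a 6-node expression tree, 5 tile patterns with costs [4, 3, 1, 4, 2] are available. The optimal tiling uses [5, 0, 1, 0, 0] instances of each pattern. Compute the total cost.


Total cost = sum(count_i * cost_i)
= 5*4 + 0*3 + 1*1 + 0*4 + 0*2
= 21

21


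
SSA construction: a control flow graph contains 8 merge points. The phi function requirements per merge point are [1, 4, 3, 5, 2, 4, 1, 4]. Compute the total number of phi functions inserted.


Total phi functions = sum of phi functions at each join node
= 1 + 4 + 3 + 5 + 2 + 4 + 1 + 4 = 24

24


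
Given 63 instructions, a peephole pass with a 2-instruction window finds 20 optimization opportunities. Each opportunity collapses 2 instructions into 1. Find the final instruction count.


Each match removes 1 instructions.
Total removed = 20 * 1 = 20
Remaining = 63 - 20 = 43

43


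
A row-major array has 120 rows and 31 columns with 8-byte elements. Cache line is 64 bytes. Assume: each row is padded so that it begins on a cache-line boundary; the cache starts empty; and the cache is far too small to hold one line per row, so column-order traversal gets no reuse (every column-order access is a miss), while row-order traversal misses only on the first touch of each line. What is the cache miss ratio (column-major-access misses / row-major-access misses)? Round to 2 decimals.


Each row occupies 31 * 8 = 248 bytes and starts on a line boundary, so it spans ceil(248 / 64) = 4 cache lines.
Row-major traversal misses (one per line touched): 120 * ceil(31 * 8 / 64) = 480
Column-major traversal misses (no reuse, every access misses): 120 * 31 = 3720
Ratio = 3720 / 480 = 7.75

7.75


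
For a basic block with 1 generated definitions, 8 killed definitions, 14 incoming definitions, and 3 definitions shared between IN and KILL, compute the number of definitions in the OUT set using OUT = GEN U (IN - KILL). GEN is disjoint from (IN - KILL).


IN - KILL: 14 - 3 = 11 surviving definitions
OUT = GEN + surviving = 1 + 11 = 12

12


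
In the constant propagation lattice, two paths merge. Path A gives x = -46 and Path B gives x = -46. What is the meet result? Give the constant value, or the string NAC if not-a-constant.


Meet operation: if both paths give the same constant, result is that constant; if they differ, result is NAC (not-a-constant).
Path A: -46, Path B: -46 -> equal
Result: constant -> -46

-46


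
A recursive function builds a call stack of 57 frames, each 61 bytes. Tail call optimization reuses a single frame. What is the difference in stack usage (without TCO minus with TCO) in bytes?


Without TCO: 57 * 61 = 3477 bytes
With TCO: reuse 1 frame = 61 bytes
Savings = 3477 - 61 = 3416

3416


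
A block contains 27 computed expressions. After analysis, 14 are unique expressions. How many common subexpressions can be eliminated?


CSE count = total expressions - unique expressions
= 27 - 14 = 13

13


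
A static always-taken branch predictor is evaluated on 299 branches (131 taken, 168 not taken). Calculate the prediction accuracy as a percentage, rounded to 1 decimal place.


Predictor: always-taken
Correct predictions = 131
Accuracy = 131 / 299 * 100 = 43.8%

43.8


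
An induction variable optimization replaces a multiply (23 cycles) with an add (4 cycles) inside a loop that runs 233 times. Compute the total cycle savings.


Per-iteration saving = 23 - 4 = 19
Total saved = 233 * 19 = 4427

4427


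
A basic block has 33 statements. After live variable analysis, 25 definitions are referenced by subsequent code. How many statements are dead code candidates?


Dead code = total statements - live definitions
= 33 - 25 = 8

8


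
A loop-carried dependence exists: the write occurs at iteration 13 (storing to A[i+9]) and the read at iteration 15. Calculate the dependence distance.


Distance = read iteration - write iteration
= 15 - 13 = 2

2


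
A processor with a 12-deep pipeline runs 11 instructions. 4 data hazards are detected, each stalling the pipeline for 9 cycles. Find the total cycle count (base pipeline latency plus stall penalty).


Base cycles = 12 + 11 - 1 = 22
Total stalls = 4 * 9 = 36
Total = 22 + 36 = 58

58


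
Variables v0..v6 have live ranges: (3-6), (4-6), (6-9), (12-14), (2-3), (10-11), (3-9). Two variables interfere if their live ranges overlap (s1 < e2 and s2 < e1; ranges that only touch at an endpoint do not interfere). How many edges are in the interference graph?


Check all pairs for overlapping intervals.
Two intervals (s1,e1) and (s2,e2) overlap if s1 < e2 and s2 < e1.
v0 (3-6) vs v1..v6: overlaps v1, v6 -> 2
v1 (4-6) vs v2..v6: overlaps v6 -> 1
v2 (6-9) vs v3..v6: overlaps v6 -> 1
v3 (12-14) vs v4..v6: overlaps none -> 0
v4 (2-3) vs v5..v6: overlaps none -> 0
v5 (10-11) vs v6: overlaps none -> 0
Total overlapping pairs = 2 + 1 + 1 + 0 + 0 + 0 = 4

4


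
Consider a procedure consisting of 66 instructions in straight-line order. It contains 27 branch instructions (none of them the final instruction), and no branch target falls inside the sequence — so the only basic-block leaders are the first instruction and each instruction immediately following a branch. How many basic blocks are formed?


With no in-sequence branch targets, the leaders are the first instruction plus the instruction after each branch.
Number of basic blocks = branches + 1
= 27 + 1 = 28

28


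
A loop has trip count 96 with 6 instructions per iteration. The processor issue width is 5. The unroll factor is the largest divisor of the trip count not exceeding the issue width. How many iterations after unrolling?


Largest divisor of 96 <= 5 is 4
New iterations = 96 / 4 = 24

24


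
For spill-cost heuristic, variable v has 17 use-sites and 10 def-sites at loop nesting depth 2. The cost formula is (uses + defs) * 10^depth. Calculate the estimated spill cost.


uses + defs = 17 + 10 = 27
10^2 = 100
Spill cost = 27 * 100 = 2700

2700


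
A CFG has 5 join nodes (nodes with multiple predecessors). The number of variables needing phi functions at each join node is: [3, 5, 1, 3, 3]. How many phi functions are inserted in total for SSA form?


Total phi functions = sum of phi functions at each join node
= 3 + 5 + 1 + 3 + 3 = 15

15


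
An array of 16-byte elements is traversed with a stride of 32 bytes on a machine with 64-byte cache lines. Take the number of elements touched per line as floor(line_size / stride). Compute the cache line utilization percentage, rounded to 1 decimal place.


Elements per cache line = floor(64 / 32) = 2
Bytes used = 2 * 16 = 32
Utilization = 32 / 64 * 100 = 50.0%

50.0


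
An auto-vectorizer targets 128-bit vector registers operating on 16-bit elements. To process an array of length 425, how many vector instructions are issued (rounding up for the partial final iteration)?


Width = 128 / 16 = 8 elements per vector op
Iterations = ceil(425 / 8) = 54

54


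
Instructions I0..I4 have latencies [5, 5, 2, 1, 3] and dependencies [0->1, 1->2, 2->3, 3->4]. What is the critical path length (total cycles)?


Compute longest path through dependency graph: dist(Ik) = max over predecessors of dist + latency(Ik).
dist(I0) = latency 5 = 5
dist(I1) = dist(I0) + 5 = 5 + 5 = 10
dist(I2) = dist(I1) + 2 = 10 + 2 = 12
dist(I3) = dist(I2) + 1 = 12 + 1 = 13
dist(I4) = dist(I3) + 3 = 13 + 3 = 16
Critical path = max dist = 16

16


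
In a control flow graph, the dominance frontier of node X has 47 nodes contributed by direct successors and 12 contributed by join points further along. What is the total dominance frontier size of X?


DF(X) = direct successor contributions + join point contributions
= 47 + 12 = 59

59


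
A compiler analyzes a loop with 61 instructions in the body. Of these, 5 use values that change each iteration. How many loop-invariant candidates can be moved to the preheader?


Invariant candidates = total - loop-dependent
= 61 - 5 = 56

56


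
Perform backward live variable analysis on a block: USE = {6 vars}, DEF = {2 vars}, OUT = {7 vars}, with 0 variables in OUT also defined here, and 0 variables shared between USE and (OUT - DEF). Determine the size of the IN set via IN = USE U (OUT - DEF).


OUT - DEF: 7 - 0 = 7
|IN| = |USE| + |OUT - DEF| - |USE ∩ (OUT - DEF)| = 6 + 7 - 0 = 13

13


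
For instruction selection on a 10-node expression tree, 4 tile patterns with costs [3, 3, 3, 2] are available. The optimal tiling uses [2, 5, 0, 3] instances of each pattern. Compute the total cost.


Total cost = sum(count_i * cost_i)
= 2*3 + 5*3 + 0*3 + 3*2
= 27

27


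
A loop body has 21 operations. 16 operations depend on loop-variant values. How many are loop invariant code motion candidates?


Invariant candidates = total - loop-dependent
= 21 - 16 = 5

5


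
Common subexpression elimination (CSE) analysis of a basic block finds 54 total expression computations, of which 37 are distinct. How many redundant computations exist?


CSE count = total expressions - unique expressions
= 54 - 37 = 17

17


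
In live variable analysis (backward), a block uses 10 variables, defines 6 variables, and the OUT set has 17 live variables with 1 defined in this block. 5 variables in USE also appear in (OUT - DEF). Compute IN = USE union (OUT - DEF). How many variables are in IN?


OUT - DEF: 17 - 1 = 16
|IN| = |USE| + |OUT - DEF| - |USE ∩ (OUT - DEF)| = 10 + 16 - 5 = 21

21


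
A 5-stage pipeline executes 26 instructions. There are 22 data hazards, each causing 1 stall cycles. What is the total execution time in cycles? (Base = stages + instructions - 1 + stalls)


Base cycles = 5 + 26 - 1 = 30
Total stalls = 22 * 1 = 22
Total = 30 + 22 = 52

52


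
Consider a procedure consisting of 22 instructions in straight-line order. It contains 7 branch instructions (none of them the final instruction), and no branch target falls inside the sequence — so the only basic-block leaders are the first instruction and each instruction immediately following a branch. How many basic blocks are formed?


With no in-sequence branch targets, the leaders are the first instruction plus the instruction after each branch.
Number of basic blocks = branches + 1
= 7 + 1 = 8

8


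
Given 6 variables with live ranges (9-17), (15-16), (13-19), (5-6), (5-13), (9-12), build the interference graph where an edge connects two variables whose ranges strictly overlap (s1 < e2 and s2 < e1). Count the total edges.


Check all pairs for overlapping intervals.
Two intervals (s1,e1) and (s2,e2) overlap if s1 < e2 and s2 < e1.
v0 (9-17) vs v1..v5: overlaps v1, v2, v4, v5 -> 4
v1 (15-16) vs v2..v5: overlaps v2 -> 1
v2 (13-19) vs v3..v5: overlaps none -> 0
v3 (5-6) vs v4..v5: overlaps v4 -> 1
v4 (5-13) vs v5: overlaps v5 -> 1
Total overlapping pairs = 4 + 1 + 0 + 1 + 1 = 7

7


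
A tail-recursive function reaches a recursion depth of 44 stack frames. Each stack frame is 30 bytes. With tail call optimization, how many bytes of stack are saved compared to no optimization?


Without TCO: 44 * 30 = 1320 bytes
With TCO: reuse 1 frame = 30 bytes
Savings = 1320 - 30 = 1290

1290


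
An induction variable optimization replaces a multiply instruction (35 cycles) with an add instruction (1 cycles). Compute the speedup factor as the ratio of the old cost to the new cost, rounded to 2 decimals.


Ratio = mult_cost / add_cost = 35 / 1 = 35.0

35.0


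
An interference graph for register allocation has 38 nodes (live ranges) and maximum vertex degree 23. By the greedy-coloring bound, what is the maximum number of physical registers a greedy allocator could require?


Greedy coloring never needs more than (max_degree + 1) colors: when coloring a vertex, at most max_degree neighbors are already colored.
Upper bound = 23 + 1 = 24

24


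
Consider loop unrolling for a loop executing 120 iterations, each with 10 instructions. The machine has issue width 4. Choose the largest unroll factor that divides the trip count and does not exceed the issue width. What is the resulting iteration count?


Largest divisor of 120 <= 4 is 4
New iterations = 120 / 4 = 30

30


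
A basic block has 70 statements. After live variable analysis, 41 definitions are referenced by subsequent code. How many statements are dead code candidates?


Dead code = total statements - live definitions
= 70 - 41 = 29

29


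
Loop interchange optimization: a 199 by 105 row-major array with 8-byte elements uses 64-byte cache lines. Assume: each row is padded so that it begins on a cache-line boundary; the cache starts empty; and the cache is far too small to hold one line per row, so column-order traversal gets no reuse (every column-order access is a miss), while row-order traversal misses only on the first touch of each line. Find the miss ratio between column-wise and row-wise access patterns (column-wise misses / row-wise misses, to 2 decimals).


Each row occupies 105 * 8 = 840 bytes and starts on a line boundary, so it spans ceil(840 / 64) = 14 cache lines.
Row-major traversal misses (one per line touched): 199 * ceil(105 * 8 / 64) = 2786
Column-major traversal misses (no reuse, every access misses): 199 * 105 = 20895
Ratio = 20895 / 2786 = 7.5

7.5
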